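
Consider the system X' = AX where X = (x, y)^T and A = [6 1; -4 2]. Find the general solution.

Coefficient matrix A = [[6, 1], [-4, 2]].
Characteristic polynomial det(A - λI) = λ^2 - 8λ + 16 = 0.
Single eigenvalue λ = 4 with algebraic multiplicity 2.
Eigenvector v = (1,-2); generalized eigenvector w with (A-λI)w=v is (2,-3).
General solution: e^(4t)[K_1·v + K_2·(t·v + w)].

x(t) = K_1e^(4t) + K_2te^(4t) + 2K_2e^(4t), y(t) = -2K_1e^(4t) - 2K_2te^(4t) - 3K_2e^(4t)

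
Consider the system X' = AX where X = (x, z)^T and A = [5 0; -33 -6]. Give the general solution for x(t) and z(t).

Coefficient matrix A = [[5, 0], [-33, -6]].
Characteristic polynomial det(A - λI) = λ^2 + λ - 30 = 0.
Eigenvalues λ = -6, 5.
For λ=-6: (A-λI) row 1 is [11, 0], so an eigenvector is (0, -1).
For λ=5: (A-λI) row 2 is [-33, -11], so an eigenvector is (1, -3).
General solution: C_1e^(-6t)(0,-1) + C_2e^(5t)(1,-3).

x(t) = C_2e^(5t), z(t) = -C_1e^(-6t) - 3C_2e^(5t)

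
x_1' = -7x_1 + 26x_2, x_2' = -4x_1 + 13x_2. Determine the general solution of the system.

x_1(t) = -3C_1e^(3t)sin(2t) - 2C_1e^(3t)cos(2t) - 2C_2e^(3t)sin(2t) + 3C_2e^(3t)cos(2t), x_2(t) = -C_1e^(3t)sin(2t) - C_1e^(3t)cos(2t) - C_2e^(3t)sin(2t) + C_2e^(3t)cos(2t)

Coefficient matrix A = [[-7, 26], [-4, 13]].
Characteristic polynomial det(A - λI) = λ^2 - 6λ + 13 = 0.
Eigenvalues λ = 3 ± 2i (complex conjugate pair).
For λ=3+2i: an eigenvector is (-2,-1) - i(-3,-1) = (-2 + 3i, -1 + i).
A real fundamental pair from Re and Im of e^((3+2i)t)v: X_1 = e^(3t)(cos(2t)·(-2,-1) + sin(2t)·(-3,-1)), X_2 = e^(3t)(sin(2t)·(-2,-1) - cos(2t)·(-3,-1)).
General solution: C_1X_1 + C_2X_2.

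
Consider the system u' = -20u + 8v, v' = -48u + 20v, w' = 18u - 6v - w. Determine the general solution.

Coefficient matrix A = [[-20, 8, 0], [-48, 20, 0], [18, -6, -1]].
det(A - λI) = 0 gives eigenvalues λ = -4, 4, -1.
For λ=-4: eigenvector (1,2,-2).
For λ=4: eigenvector (1,3,0).
For λ=-1: eigenvector (0,0,1).
General solution: C_1e^(-4t)(1,2,-2) + C_2e^(4t)(1,3,0) + C_3e^(-t)(0,0,1).

u(t) = C_1e^(-4t) + C_2e^(4t), v(t) = 2C_1e^(-4t) + 3C_2e^(4t), w(t) = -2C_1e^(-4t) + C_3e^(-t)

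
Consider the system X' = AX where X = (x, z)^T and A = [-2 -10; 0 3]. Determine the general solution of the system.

Coefficient matrix A = [[-2, -10], [0, 3]].
Characteristic polynomial det(A - λI) = λ^2 - λ - 6 = 0.
Eigenvalues λ = -2, 3.
For λ=-2: (A-λI) row 1 is [0, -10], so an eigenvector is (1, 0).
For λ=3: (A-λI) row 1 is [-5, -10], so an eigenvector is (2, -1).
General solution: c_1e^(-2t)(1,0) + c_2e^(3t)(2,-1).

x(t) = c_1e^(-2t) + 2c_2e^(3t), z(t) = -c_2e^(3t)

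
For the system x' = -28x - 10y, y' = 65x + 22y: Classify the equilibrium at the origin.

stable spiral

A = [[-28,-10],[65,22]]; det(A-λI) = λ^2 + 6λ + 34.
λ = -3 ± 5i: negative real part.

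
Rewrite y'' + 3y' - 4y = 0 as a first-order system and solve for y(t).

y(t) = c_1e^(-4t) + c_2e^(t)

Let x_1 = y, x_2 = y'. Then x_1' = x_2 and x_2' = 4x_1 - 3x_2.
A = [[0,1],[4,-3]]; det(A-λI) = λ^2 + 3λ - 4.
Eigenvalues λ = -4, 1 with eigenvectors (1,-4), (1,1).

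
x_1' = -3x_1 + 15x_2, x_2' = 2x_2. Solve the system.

x_1(t) = -3C_1e^(2t) - C_2e^(-3t), x_2(t) = -C_1e^(2t)

Coefficient matrix A = [[-3, 15], [0, 2]].
Characteristic polynomial det(A - λI) = λ^2 + λ - 6 = 0.
Eigenvalues λ = 2, -3.
For λ=2: (A-λI) row 1 is [-5, 15], so an eigenvector is (-3, -1).
For λ=-3: (A-λI) row 1 is [0, 15], so an eigenvector is (-1, 0).
General solution: C_1e^(2t)(-3,-1) + C_2e^(-3t)(-1,0).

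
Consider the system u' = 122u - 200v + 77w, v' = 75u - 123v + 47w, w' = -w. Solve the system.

Coefficient matrix A = [[122, -200, 77], [75, -123, 47], [0, 0, -1]].
det(A - λI) = 0 gives eigenvalues λ = 2, -3, -1.
For λ=2: eigenvector (-5,-3,0).
For λ=-3: eigenvector (-8,-5,0).
For λ=-1: eigenvector (1,1,1).
General solution: C_1e^(2t)(-5,-3,0) + C_2e^(-3t)(-8,-5,0) + C_3e^(-t)(1,1,1).

u(t) = -5C_1e^(2t) - 8C_2e^(-3t) + C_3e^(-t), v(t) = -3C_1e^(2t) - 5C_2e^(-3t) + C_3e^(-t), w(t) = C_3e^(-t)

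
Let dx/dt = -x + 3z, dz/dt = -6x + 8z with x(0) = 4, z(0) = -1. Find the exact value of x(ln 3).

A = [[-1,3],[-6,8]]; eigenvalues λ = 2, 5.
Eigenvectors: (-1,-1) for λ=2, (-1,-2) for λ=5.
From the initial condition, c_1 = -9, c_2 = 5.
x(ln 3) = (-9)(3^2)(-1) + (5)(3^5)(-1) = -1134.

-1134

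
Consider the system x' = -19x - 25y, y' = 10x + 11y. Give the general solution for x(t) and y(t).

Coefficient matrix A = [[-19, -25], [10, 11]].
Characteristic polynomial det(A - λI) = λ^2 + 8λ + 41 = 0.
Eigenvalues λ = -4 ± 5i (complex conjugate pair).
For λ=-4+5i: an eigenvector is (2,-1) - i(-1,1) = (2 + i, -1 - i).
A real fundamental pair from Re and Im of e^((-4+5i)t)v: X_1 = e^(-4t)(cos(5t)·(2,-1) + sin(5t)·(-1,1)), X_2 = e^(-4t)(sin(5t)·(2,-1) - cos(5t)·(-1,1)).
General solution: c_1X_1 + c_2X_2.

x(t) = -c_1e^(-4t)sin(5t) + 2c_1e^(-4t)cos(5t) + 2c_2e^(-4t)sin(5t) + c_2e^(-4t)cos(5t), y(t) = c_1e^(-4t)sin(5t) - c_1e^(-4t)cos(5t) - c_2e^(-4t)sin(5t) - c_2e^(-4t)cos(5t)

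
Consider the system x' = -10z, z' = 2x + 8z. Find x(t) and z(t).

Coefficient matrix A = [[0, -10], [2, 8]].
Characteristic polynomial det(A - λI) = λ^2 - 8λ + 20 = 0.
Eigenvalues λ = 4 ± 2i (complex conjugate pair).
For λ=4+2i: an eigenvector is (1,0) - i(-2,1) = (1 + 2i, 0 - i).
A real fundamental pair from Re and Im of e^((4+2i)t)v: X_1 = e^(4t)(cos(2t)·(1,0) + sin(2t)·(-2,1)), X_2 = e^(4t)(sin(2t)·(1,0) - cos(2t)·(-2,1)).
General solution: c_1X_1 + c_2X_2.

x(t) = -2c_1e^(4t)sin(2t) + c_1e^(4t)cos(2t) + c_2e^(4t)sin(2t) + 2c_2e^(4t)cos(2t), z(t) = c_1e^(4t)sin(2t) - c_2e^(4t)cos(2t)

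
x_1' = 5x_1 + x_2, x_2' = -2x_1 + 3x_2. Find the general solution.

x_1(t) = c_1e^(4t)cos(t) + c_2e^(4t)sin(t), x_2(t) = -c_1e^(4t)sin(t) - c_1e^(4t)cos(t) - c_2e^(4t)sin(t) + c_2e^(4t)cos(t)

Coefficient matrix A = [[5, 1], [-2, 3]].
Characteristic polynomial det(A - λI) = λ^2 - 8λ + 17 = 0.
Eigenvalues λ = 4 ± i (complex conjugate pair).
For λ=4+i: an eigenvector is (1,-1) - i(0,-1) = (1, -1 + i).
A real fundamental pair from Re and Im of e^((4+i)t)v: X_1 = e^(4t)(cos(t)·(1,-1) + sin(t)·(0,-1)), X_2 = e^(4t)(sin(t)·(1,-1) - cos(t)·(0,-1)).
General solution: c_1X_1 + c_2X_2.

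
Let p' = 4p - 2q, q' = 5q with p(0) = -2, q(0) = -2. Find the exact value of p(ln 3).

486

A = [[4,-2],[0,5]]; eigenvalues λ = 4, 5.
Eigenvectors: (1,0) for λ=4, (2,-1) for λ=5.
From the initial condition, c_1 = -6, c_2 = 2.
p(ln 3) = (-6)(3^4)(1) + (2)(3^5)(2) = 486.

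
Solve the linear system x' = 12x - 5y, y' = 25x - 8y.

Coefficient matrix A = [[12, -5], [25, -8]].
Characteristic polynomial det(A - λI) = λ^2 - 4λ + 29 = 0.
Eigenvalues λ = 2 ± 5i (complex conjugate pair).
For λ=2+5i: an eigenvector is (-1,-2) - i(0,-1) = (-1, -2 + i).
A real fundamental pair from Re and Im of e^((2+5i)t)v: X_1 = e^(2t)(cos(5t)·(-1,-2) + sin(5t)·(0,-1)), X_2 = e^(2t)(sin(5t)·(-1,-2) - cos(5t)·(0,-1)).
General solution: K_1X_1 + K_2X_2.

x(t) = -K_1e^(2t)cos(5t) - K_2e^(2t)sin(5t), y(t) = -K_1e^(2t)sin(5t) - 2K_1e^(2t)cos(5t) - 2K_2e^(2t)sin(5t) + K_2e^(2t)cos(5t)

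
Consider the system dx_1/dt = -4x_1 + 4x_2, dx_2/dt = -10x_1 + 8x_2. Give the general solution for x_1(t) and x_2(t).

Coefficient matrix A = [[-4, 4], [-10, 8]].
Characteristic polynomial det(A - λI) = λ^2 - 4λ + 8 = 0.
Eigenvalues λ = 2 ± 2i (complex conjugate pair).
For λ=2+2i: an eigenvector is (1,2) - i(1,1) = (1 - i, 2 - i).
A real fundamental pair from Re and Im of e^((2+2i)t)v: X_1 = e^(2t)(cos(2t)·(1,2) + sin(2t)·(1,1)), X_2 = e^(2t)(sin(2t)·(1,2) - cos(2t)·(1,1)).
General solution: K_1X_1 + K_2X_2.

x_1(t) = K_1e^(2t)sin(2t) + K_1e^(2t)cos(2t) + K_2e^(2t)sin(2t) - K_2e^(2t)cos(2t), x_2(t) = K_1e^(2t)sin(2t) + 2K_1e^(2t)cos(2t) + 2K_2e^(2t)sin(2t) - K_2e^(2t)cos(2t)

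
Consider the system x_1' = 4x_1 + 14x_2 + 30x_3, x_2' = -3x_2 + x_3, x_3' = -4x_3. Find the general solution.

Coefficient matrix A = [[4, 14, 30], [0, -3, 1], [0, 0, -4]].
det(A - λI) = 0 gives eigenvalues λ = 4, -3, -4.
For λ=4: eigenvector (1,0,0).
For λ=-3: eigenvector (-2,1,0).
For λ=-4: eigenvector (-2,-1,1).
General solution: K_1e^(4t)(1,0,0) + K_2e^(-3t)(-2,1,0) + K_3e^(-4t)(-2,-1,1).

x_1(t) = K_1e^(4t) - 2K_2e^(-3t) - 2K_3e^(-4t), x_2(t) = K_2e^(-3t) - K_3e^(-4t), x_3(t) = K_3e^(-4t)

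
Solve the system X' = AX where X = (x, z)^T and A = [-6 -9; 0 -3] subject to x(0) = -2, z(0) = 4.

Coefficient matrix A = [[-6, -9], [0, -3]].
Characteristic polynomial det(A - λI) = λ^2 + 9λ + 18 = 0.
Eigenvalues λ = -6, -3.
For λ=-6: (A-λI) row 1 is [0, -9], so an eigenvector is (-1, 0).
For λ=-3: (A-λI) row 1 is [-3, -9], so an eigenvector is (-3, 1).
General solution: C_1e^(-6t)(-1,0) + C_2e^(-3t)(-3,1).
Applying x(0)=-2, z(0)=4 gives C_1=-10, C_2=4.

x(t) = -12e^(-3t) + 10e^(-6t), z(t) = 4e^(-3t)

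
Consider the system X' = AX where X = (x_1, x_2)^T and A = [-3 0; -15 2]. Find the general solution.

Coefficient matrix A = [[-3, 0], [-15, 2]].
Characteristic polynomial det(A - λI) = λ^2 + λ - 6 = 0.
Eigenvalues λ = -3, 2.
For λ=-3: (A-λI) row 2 is [-15, 5], so an eigenvector is (-1, -3).
For λ=2: (A-λI) row 1 is [-5, 0], so an eigenvector is (0, 1).
General solution: c_1e^(-3t)(-1,-3) + c_2e^(2t)(0,1).

x_1(t) = -c_1e^(-3t), x_2(t) = -3c_1e^(-3t) + c_2e^(2t)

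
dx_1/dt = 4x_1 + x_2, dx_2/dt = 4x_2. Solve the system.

Coefficient matrix A = [[4, 1], [0, 4]].
Characteristic polynomial det(A - λI) = λ^2 - 8λ + 16 = 0.
Single eigenvalue λ = 4 with algebraic multiplicity 2.
Eigenvector v = (-1,0); generalized eigenvector w with (A-λI)w=v is (2,-1).
General solution: e^(4t)[c_1·v + c_2·(t·v + w)].

x_1(t) = -c_1e^(4t) - c_2te^(4t) + 2c_2e^(4t), x_2(t) = -c_2e^(4t)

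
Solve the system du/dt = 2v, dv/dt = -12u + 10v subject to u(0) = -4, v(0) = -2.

Coefficient matrix A = [[0, 2], [-12, 10]].
Characteristic polynomial det(A - λI) = λ^2 - 10λ + 24 = 0.
Eigenvalues λ = 4, 6.
For λ=4: (A-λI) row 1 is [-4, 2], so an eigenvector is (-1, -2).
For λ=6: (A-λI) row 1 is [-6, 2], so an eigenvector is (1, 3).
General solution: C_1e^(4t)(-1,-2) + C_2e^(6t)(1,3).
Applying u(0)=-4, v(0)=-2 gives C_1=10, C_2=6.

u(t) = 6e^(6t) - 10e^(4t), v(t) = 18e^(6t) - 20e^(4t)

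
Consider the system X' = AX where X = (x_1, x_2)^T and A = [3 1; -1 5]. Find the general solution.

x_1(t) = C_1e^(4t) + C_2te^(4t) - C_2e^(4t), x_2(t) = C_1e^(4t) + C_2te^(4t)

Coefficient matrix A = [[3, 1], [-1, 5]].
Characteristic polynomial det(A - λI) = λ^2 - 8λ + 16 = 0.
Single eigenvalue λ = 4 with algebraic multiplicity 2.
Eigenvector v = (1,1); generalized eigenvector w with (A-λI)w=v is (-1,0).
General solution: e^(4t)[C_1·v + C_2·(t·v + w)].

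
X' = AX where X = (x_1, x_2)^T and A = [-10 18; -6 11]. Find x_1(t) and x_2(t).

Coefficient matrix A = [[-10, 18], [-6, 11]].
Characteristic polynomial det(A - λI) = λ^2 - λ - 2 = 0.
Eigenvalues λ = -1, 2.
For λ=-1: (A-λI) row 1 is [-9, 18], so an eigenvector is (-2, -1).
For λ=2: (A-λI) row 1 is [-12, 18], so an eigenvector is (-3, -2).
General solution: c_1e^(-t)(-2,-1) + c_2e^(2t)(-3,-2).

x_1(t) = -2c_1e^(-t) - 3c_2e^(2t), x_2(t) = -c_1e^(-t) - 2c_2e^(2t)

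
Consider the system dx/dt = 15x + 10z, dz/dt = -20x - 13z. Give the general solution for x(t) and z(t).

x(t) = 2C_1e^(t)sin(2t) + C_1e^(t)cos(2t) + C_2e^(t)sin(2t) - 2C_2e^(t)cos(2t), z(t) = -3C_1e^(t)sin(2t) - C_1e^(t)cos(2t) - C_2e^(t)sin(2t) + 3C_2e^(t)cos(2t)

Coefficient matrix A = [[15, 10], [-20, -13]].
Characteristic polynomial det(A - λI) = λ^2 - 2λ + 5 = 0.
Eigenvalues λ = 1 ± 2i (complex conjugate pair).
For λ=1+2i: an eigenvector is (1,-1) - i(2,-3) = (1 - 2i, -1 + 3i).
A real fundamental pair from Re and Im of e^((1+2i)t)v: X_1 = e^(t)(cos(2t)·(1,-1) + sin(2t)·(2,-3)), X_2 = e^(t)(sin(2t)·(1,-1) - cos(2t)·(2,-3)).
General solution: C_1X_1 + C_2X_2.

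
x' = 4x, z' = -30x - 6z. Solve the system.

Coefficient matrix A = [[4, 0], [-30, -6]].
Characteristic polynomial det(A - λI) = λ^2 + 2λ - 24 = 0.
Eigenvalues λ = -6, 4.
For λ=-6: (A-λI) row 1 is [10, 0], so an eigenvector is (0, -1).
For λ=4: (A-λI) row 2 is [-30, -10], so an eigenvector is (-1, 3).
General solution: C_1e^(-6t)(0,-1) + C_2e^(4t)(-1,3).

x(t) = -C_2e^(4t), z(t) = -C_1e^(-6t) + 3C_2e^(4t)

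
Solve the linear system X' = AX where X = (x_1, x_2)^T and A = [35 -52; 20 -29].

Coefficient matrix A = [[35, -52], [20, -29]].
Characteristic polynomial det(A - λI) = λ^2 - 6λ + 25 = 0.
Eigenvalues λ = 3 ± 4i (complex conjugate pair).
For λ=3+4i: an eigenvector is (2,1) - i(3,2) = (2 - 3i, 1 - 2i).
A real fundamental pair from Re and Im of e^((3+4i)t)v: X_1 = e^(3t)(cos(4t)·(2,1) + sin(4t)·(3,2)), X_2 = e^(3t)(sin(4t)·(2,1) - cos(4t)·(3,2)).
General solution: K_1X_1 + K_2X_2.

x_1(t) = 3K_1e^(3t)sin(4t) + 2K_1e^(3t)cos(4t) + 2K_2e^(3t)sin(4t) - 3K_2e^(3t)cos(4t), x_2(t) = 2K_1e^(3t)sin(4t) + K_1e^(3t)cos(4t) + K_2e^(3t)sin(4t) - 2K_2e^(3t)cos(4t)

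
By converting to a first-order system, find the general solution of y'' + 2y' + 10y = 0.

y(t) = c_1e^(-t)cos(3t) + c_2e^(-t)sin(3t)

Let x_1 = y, x_2 = y'. Then x_1' = x_2 and x_2' = -10x_1 - 2x_2.
A = [[0,1],[-10,-2]]; det(A-λI) = λ^2 + 2λ + 10.
Eigenvalues λ = -1 ± 3i.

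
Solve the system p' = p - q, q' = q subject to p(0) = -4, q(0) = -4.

p(t) = 4te^(t) - 4e^(t), q(t) = -4e^(t)

Coefficient matrix A = [[1, -1], [0, 1]].
Characteristic polynomial det(A - λI) = λ^2 - 2λ + 1 = 0.
Single eigenvalue λ = 1 with algebraic multiplicity 2.
Eigenvector v = (-1,0); generalized eigenvector w with (A-λI)w=v is (-2,1).
General solution: e^(t)[c_1·v + c_2·(t·v + w)].
Applying p(0)=-4, q(0)=-4 gives c_1=12, c_2=-4.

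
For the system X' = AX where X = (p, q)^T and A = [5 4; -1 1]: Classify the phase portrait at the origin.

unstable improper node

A = [[5,4],[-1,1]]; det(A-λI) = λ^2 - 6λ + 9.
repeated λ = 3 with a single eigenvector.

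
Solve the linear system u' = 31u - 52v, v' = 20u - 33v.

u(t) = 3c_1e^(-t)sin(4t) + 2c_1e^(-t)cos(4t) + 2c_2e^(-t)sin(4t) - 3c_2e^(-t)cos(4t), v(t) = 2c_1e^(-t)sin(4t) + c_1e^(-t)cos(4t) + c_2e^(-t)sin(4t) - 2c_2e^(-t)cos(4t)

Coefficient matrix A = [[31, -52], [20, -33]].
Characteristic polynomial det(A - λI) = λ^2 + 2λ + 17 = 0.
Eigenvalues λ = -1 ± 4i (complex conjugate pair).
For λ=-1+4i: an eigenvector is (2,1) - i(3,2) = (2 - 3i, 1 - 2i).
A real fundamental pair from Re and Im of e^((-1+4i)t)v: X_1 = e^(-t)(cos(4t)·(2,1) + sin(4t)·(3,2)), X_2 = e^(-t)(sin(4t)·(2,1) - cos(4t)·(3,2)).
General solution: c_1X_1 + c_2X_2.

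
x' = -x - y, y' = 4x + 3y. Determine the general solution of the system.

Coefficient matrix A = [[-1, -1], [4, 3]].
Characteristic polynomial det(A - λI) = λ^2 - 2λ + 1 = 0.
Single eigenvalue λ = 1 with algebraic multiplicity 2.
Eigenvector v = (-1,2); generalized eigenvector w with (A-λI)w=v is (1,-1).
General solution: e^(t)[K_1·v + K_2·(t·v + w)].

x(t) = -K_1e^(t) - K_2te^(t) + K_2e^(t), y(t) = 2K_1e^(t) + 2K_2te^(t) - K_2e^(t)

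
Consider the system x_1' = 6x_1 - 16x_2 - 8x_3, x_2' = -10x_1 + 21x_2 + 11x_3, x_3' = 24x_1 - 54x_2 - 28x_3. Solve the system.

Coefficient matrix A = [[6, -16, -8], [-10, 21, 11], [24, -54, -28]].
det(A - λI) = 0 gives eigenvalues λ = -2, 2, -1.
For λ=-2: eigenvector (1,-1,3).
For λ=2: eigenvector (2,-3,7).
For λ=-1: eigenvector (0,-1,2).
General solution: c_1e^(-2t)(1,-1,3) + c_2e^(2t)(2,-3,7) + c_3e^(-t)(0,-1,2).

x_1(t) = c_1e^(-2t) + 2c_2e^(2t), x_2(t) = -c_1e^(-2t) - 3c_2e^(2t) - c_3e^(-t), x_3(t) = 3c_1e^(-2t) + 7c_2e^(2t) + 2c_3e^(-t)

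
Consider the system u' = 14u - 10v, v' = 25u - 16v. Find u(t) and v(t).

u(t) = c_1e^(-t)sin(5t) + c_1e^(-t)cos(5t) + c_2e^(-t)sin(5t) - c_2e^(-t)cos(5t), v(t) = 2c_1e^(-t)sin(5t) + c_1e^(-t)cos(5t) + c_2e^(-t)sin(5t) - 2c_2e^(-t)cos(5t)

Coefficient matrix A = [[14, -10], [25, -16]].
Characteristic polynomial det(A - λI) = λ^2 + 2λ + 26 = 0.
Eigenvalues λ = -1 ± 5i (complex conjugate pair).
For λ=-1+5i: an eigenvector is (1,1) - i(1,2) = (1 - i, 1 - 2i).
A real fundamental pair from Re and Im of e^((-1+5i)t)v: X_1 = e^(-t)(cos(5t)·(1,1) + sin(5t)·(1,2)), X_2 = e^(-t)(sin(5t)·(1,1) - cos(5t)·(1,2)).
General solution: c_1X_1 + c_2X_2.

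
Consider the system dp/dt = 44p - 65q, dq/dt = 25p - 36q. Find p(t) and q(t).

Coefficient matrix A = [[44, -65], [25, -36]].
Characteristic polynomial det(A - λI) = λ^2 - 8λ + 41 = 0.
Eigenvalues λ = 4 ± 5i (complex conjugate pair).
For λ=4+5i: an eigenvector is (3,2) - i(-2,-1) = (3 + 2i, 2 + i).
A real fundamental pair from Re and Im of e^((4+5i)t)v: X_1 = e^(4t)(cos(5t)·(3,2) + sin(5t)·(-2,-1)), X_2 = e^(4t)(sin(5t)·(3,2) - cos(5t)·(-2,-1)).
General solution: c_1X_1 + c_2X_2.

p(t) = -2c_1e^(4t)sin(5t) + 3c_1e^(4t)cos(5t) + 3c_2e^(4t)sin(5t) + 2c_2e^(4t)cos(5t), q(t) = -c_1e^(4t)sin(5t) + 2c_1e^(4t)cos(5t) + 2c_2e^(4t)sin(5t) + c_2e^(4t)cos(5t)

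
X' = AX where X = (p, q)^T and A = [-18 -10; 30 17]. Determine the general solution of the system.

Coefficient matrix A = [[-18, -10], [30, 17]].
Characteristic polynomial det(A - λI) = λ^2 + λ - 6 = 0.
Eigenvalues λ = -3, 2.
For λ=-3: (A-λI) row 1 is [-15, -10], so an eigenvector is (2, -3).
For λ=2: (A-λI) row 1 is [-20, -10], so an eigenvector is (-1, 2).
General solution: C_1e^(-3t)(2,-3) + C_2e^(2t)(-1,2).

p(t) = 2C_1e^(-3t) - C_2e^(2t), q(t) = -3C_1e^(-3t) + 2C_2e^(2t)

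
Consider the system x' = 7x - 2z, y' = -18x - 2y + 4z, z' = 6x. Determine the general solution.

x(t) = C_1e^(3t) - 2C_3e^(4t), y(t) = -2C_1e^(3t) + C_2e^(-2t) + 4C_3e^(4t), z(t) = 2C_1e^(3t) - 3C_3e^(4t)

Coefficient matrix A = [[7, 0, -2], [-18, -2, 4], [6, 0, 0]].
det(A - λI) = 0 gives eigenvalues λ = 3, -2, 4.
For λ=3: eigenvector (1,-2,2).
For λ=-2: eigenvector (0,1,0).
For λ=4: eigenvector (-2,4,-3).
General solution: C_1e^(3t)(1,-2,2) + C_2e^(-2t)(0,1,0) + C_3e^(4t)(-2,4,-3).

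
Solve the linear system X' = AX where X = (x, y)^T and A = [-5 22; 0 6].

x(t) = -C_1e^(-5t) + 2C_2e^(6t), y(t) = C_2e^(6t)

Coefficient matrix A = [[-5, 22], [0, 6]].
Characteristic polynomial det(A - λI) = λ^2 - λ - 30 = 0.
Eigenvalues λ = -5, 6.
For λ=-5: (A-λI) row 1 is [0, 22], so an eigenvector is (-1, 0).
For λ=6: (A-λI) row 1 is [-11, 22], so an eigenvector is (2, 1).
General solution: C_1e^(-5t)(-1,0) + C_2e^(6t)(2,1).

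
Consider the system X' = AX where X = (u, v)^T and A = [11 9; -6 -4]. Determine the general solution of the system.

u(t) = 3C_1e^(5t) + C_2e^(2t), v(t) = -2C_1e^(5t) - C_2e^(2t)

Coefficient matrix A = [[11, 9], [-6, -4]].
Characteristic polynomial det(A - λI) = λ^2 - 7λ + 10 = 0.
Eigenvalues λ = 5, 2.
For λ=5: (A-λI) row 1 is [6, 9], so an eigenvector is (3, -2).
For λ=2: (A-λI) row 1 is [9, 9], so an eigenvector is (1, -1).
General solution: C_1e^(5t)(3,-2) + C_2e^(2t)(1,-1).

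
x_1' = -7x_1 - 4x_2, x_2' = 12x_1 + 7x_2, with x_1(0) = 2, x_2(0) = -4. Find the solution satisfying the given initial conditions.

Coefficient matrix A = [[-7, -4], [12, 7]].
Characteristic polynomial det(A - λI) = λ^2 - 1 = 0.
Eigenvalues λ = -1, 1.
For λ=-1: (A-λI) row 1 is [-6, -4], so an eigenvector is (-2, 3).
For λ=1: (A-λI) row 1 is [-8, -4], so an eigenvector is (1, -2).
General solution: K_1e^(-t)(-2,3) + K_2e^(t)(1,-2).
Applying x_1(0)=2, x_2(0)=-4 gives K_1=0, K_2=2.

x_1(t) = 2e^(t), x_2(t) = -4e^(t)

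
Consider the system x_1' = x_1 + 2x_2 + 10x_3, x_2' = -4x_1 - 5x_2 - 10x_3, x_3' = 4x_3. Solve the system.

Coefficient matrix A = [[1, 2, 10], [-4, -5, -10], [0, 0, 4]].
det(A - λI) = 0 gives eigenvalues λ = -3, -1, 4.
For λ=-3: eigenvector (-1,2,0).
For λ=-1: eigenvector (1,-1,0).
For λ=4: eigenvector (2,-2,1).
General solution: c_1e^(-3t)(-1,2,0) + c_2e^(-t)(1,-1,0) + c_3e^(4t)(2,-2,1).

x_1(t) = -c_1e^(-3t) + c_2e^(-t) + 2c_3e^(4t), x_2(t) = 2c_1e^(-3t) - c_2e^(-t) - 2c_3e^(4t), x_3(t) = c_3e^(4t)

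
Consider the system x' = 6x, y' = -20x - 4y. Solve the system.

Coefficient matrix A = [[6, 0], [-20, -4]].
Characteristic polynomial det(A - λI) = λ^2 - 2λ - 24 = 0.
Eigenvalues λ = 6, -4.
For λ=6: (A-λI) row 2 is [-20, -10], so an eigenvector is (1, -2).
For λ=-4: (A-λI) row 1 is [10, 0], so an eigenvector is (0, 1).
General solution: C_1e^(6t)(1,-2) + C_2e^(-4t)(0,1).

x(t) = C_1e^(6t), y(t) = -2C_1e^(6t) + C_2e^(-4t)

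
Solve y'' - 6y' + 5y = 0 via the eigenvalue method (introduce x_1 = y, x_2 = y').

Let x_1 = y, x_2 = y'. Then x_1' = x_2 and x_2' = -5x_1 + 6x_2.
A = [[0,1],[-5,6]]; det(A-λI) = λ^2 - 6λ + 5.
Eigenvalues λ = 1, 5 with eigenvectors (1,1), (1,5).

y(t) = K_1e^(t) + K_2e^(5t)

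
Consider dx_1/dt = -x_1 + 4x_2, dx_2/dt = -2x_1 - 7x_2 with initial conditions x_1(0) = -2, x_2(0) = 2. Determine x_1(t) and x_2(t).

Coefficient matrix A = [[-1, 4], [-2, -7]].
Characteristic polynomial det(A - λI) = λ^2 + 8λ + 15 = 0.
Eigenvalues λ = -5, -3.
For λ=-5: (A-λI) row 1 is [4, 4], so an eigenvector is (1, -1).
For λ=-3: (A-λI) row 1 is [2, 4], so an eigenvector is (2, -1).
General solution: K_1e^(-5t)(1,-1) + K_2e^(-3t)(2,-1).
Applying x_1(0)=-2, x_2(0)=2 gives K_1=-2, K_2=0.

x_1(t) = -2e^(-5t), x_2(t) = 2e^(-5t)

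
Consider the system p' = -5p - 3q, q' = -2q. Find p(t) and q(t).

Coefficient matrix A = [[-5, -3], [0, -2]].
Characteristic polynomial det(A - λI) = λ^2 + 7λ + 10 = 0.
Eigenvalues λ = -5, -2.
For λ=-5: (A-λI) row 1 is [0, -3], so an eigenvector is (1, 0).
For λ=-2: (A-λI) row 1 is [-3, -3], so an eigenvector is (1, -1).
General solution: C_1e^(-5t)(1,0) + C_2e^(-2t)(1,-1).

p(t) = C_1e^(-5t) + C_2e^(-2t), q(t) = -C_2e^(-2t)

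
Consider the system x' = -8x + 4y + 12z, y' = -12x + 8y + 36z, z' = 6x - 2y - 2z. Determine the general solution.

x(t) = c_1e^(4t) - 2c_2e^(-2t) - 2c_3e^(-4t), y(t) = 3c_1e^(4t) - 6c_2e^(-2t) - 5c_3e^(-4t), z(t) = c_2e^(-2t) + c_3e^(-4t)

Coefficient matrix A = [[-8, 4, 12], [-12, 8, 36], [6, -2, -2]].
det(A - λI) = 0 gives eigenvalues λ = 4, -2, -4.
For λ=4: eigenvector (1,3,0).
For λ=-2: eigenvector (-2,-6,1).
For λ=-4: eigenvector (-2,-5,1).
General solution: c_1e^(4t)(1,3,0) + c_2e^(-2t)(-2,-6,1) + c_3e^(-4t)(-2,-5,1).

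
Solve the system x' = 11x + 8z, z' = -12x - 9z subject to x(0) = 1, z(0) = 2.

Coefficient matrix A = [[11, 8], [-12, -9]].
Characteristic polynomial det(A - λI) = λ^2 - 2λ - 3 = 0.
Eigenvalues λ = -1, 3.
For λ=-1: (A-λI) row 1 is [12, 8], so an eigenvector is (-2, 3).
For λ=3: (A-λI) row 1 is [8, 8], so an eigenvector is (1, -1).
General solution: K_1e^(-t)(-2,3) + K_2e^(3t)(1,-1).
Applying x(0)=1, z(0)=2 gives K_1=3, K_2=7.

x(t) = 7e^(3t) - 6e^(-t), z(t) = -7e^(3t) + 9e^(-t)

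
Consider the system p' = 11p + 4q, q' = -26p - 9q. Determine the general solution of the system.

p(t) = K_1e^(t)sin(2t) + K_1e^(t)cos(2t) + K_2e^(t)sin(2t) - K_2e^(t)cos(2t), q(t) = -3K_1e^(t)sin(2t) - 2K_1e^(t)cos(2t) - 2K_2e^(t)sin(2t) + 3K_2e^(t)cos(2t)

Coefficient matrix A = [[11, 4], [-26, -9]].
Characteristic polynomial det(A - λI) = λ^2 - 2λ + 5 = 0.
Eigenvalues λ = 1 ± 2i (complex conjugate pair).
For λ=1+2i: an eigenvector is (1,-2) - i(1,-3) = (1 - i, -2 + 3i).
A real fundamental pair from Re and Im of e^((1+2i)t)v: X_1 = e^(t)(cos(2t)·(1,-2) + sin(2t)·(1,-3)), X_2 = e^(t)(sin(2t)·(1,-2) - cos(2t)·(1,-3)).
General solution: K_1X_1 + K_2X_2.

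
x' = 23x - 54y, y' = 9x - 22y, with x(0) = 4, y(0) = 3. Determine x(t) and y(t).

x(t) = -6e^(5t) + 10e^(-4t), y(t) = -2e^(5t) + 5e^(-4t)

Coefficient matrix A = [[23, -54], [9, -22]].
Characteristic polynomial det(A - λI) = λ^2 - λ - 20 = 0.
Eigenvalues λ = -4, 5.
For λ=-4: (A-λI) row 1 is [27, -54], so an eigenvector is (-2, -1).
For λ=5: (A-λI) row 1 is [18, -54], so an eigenvector is (3, 1).
General solution: c_1e^(-4t)(-2,-1) + c_2e^(5t)(3,1).
Applying x(0)=4, y(0)=3 gives c_1=-5, c_2=-2.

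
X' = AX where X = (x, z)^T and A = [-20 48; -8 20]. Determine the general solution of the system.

x(t) = 2K_1e^(4t) + 3K_2e^(-4t), z(t) = K_1e^(4t) + K_2e^(-4t)

Coefficient matrix A = [[-20, 48], [-8, 20]].
Characteristic polynomial det(A - λI) = λ^2 - 16 = 0.
Eigenvalues λ = 4, -4.
For λ=4: (A-λI) row 1 is [-24, 48], so an eigenvector is (2, 1).
For λ=-4: (A-λI) row 1 is [-16, 48], so an eigenvector is (3, 1).
General solution: K_1e^(4t)(2,1) + K_2e^(-4t)(3,1).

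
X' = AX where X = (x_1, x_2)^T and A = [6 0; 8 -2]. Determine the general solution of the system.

Coefficient matrix A = [[6, 0], [8, -2]].
Characteristic polynomial det(A - λI) = λ^2 - 4λ - 12 = 0.
Eigenvalues λ = -2, 6.
For λ=-2: (A-λI) row 1 is [8, 0], so an eigenvector is (0, -1).
For λ=6: (A-λI) row 2 is [8, -8], so an eigenvector is (1, 1).
General solution: C_1e^(-2t)(0,-1) + C_2e^(6t)(1,1).

x_1(t) = C_2e^(6t), x_2(t) = -C_1e^(-2t) + C_2e^(6t)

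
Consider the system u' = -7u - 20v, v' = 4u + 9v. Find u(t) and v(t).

u(t) = 2C_1e^(t)sin(4t) - C_1e^(t)cos(4t) - C_2e^(t)sin(4t) - 2C_2e^(t)cos(4t), v(t) = -C_1e^(t)sin(4t) + C_2e^(t)cos(4t)

Coefficient matrix A = [[-7, -20], [4, 9]].
Characteristic polynomial det(A - λI) = λ^2 - 2λ + 17 = 0.
Eigenvalues λ = 1 ± 4i (complex conjugate pair).
For λ=1+4i: an eigenvector is (-1,0) - i(2,-1) = (-1 - 2i, 0 + i).
A real fundamental pair from Re and Im of e^((1+4i)t)v: X_1 = e^(t)(cos(4t)·(-1,0) + sin(4t)·(2,-1)), X_2 = e^(t)(sin(4t)·(-1,0) - cos(4t)·(2,-1)).
General solution: C_1X_1 + C_2X_2.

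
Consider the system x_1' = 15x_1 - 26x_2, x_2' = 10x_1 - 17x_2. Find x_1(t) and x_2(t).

x_1(t) = 3C_1e^(-t)sin(2t) + 2C_1e^(-t)cos(2t) + 2C_2e^(-t)sin(2t) - 3C_2e^(-t)cos(2t), x_2(t) = 2C_1e^(-t)sin(2t) + C_1e^(-t)cos(2t) + C_2e^(-t)sin(2t) - 2C_2e^(-t)cos(2t)

Coefficient matrix A = [[15, -26], [10, -17]].
Characteristic polynomial det(A - λI) = λ^2 + 2λ + 5 = 0.
Eigenvalues λ = -1 ± 2i (complex conjugate pair).
For λ=-1+2i: an eigenvector is (2,1) - i(3,2) = (2 - 3i, 1 - 2i).
A real fundamental pair from Re and Im of e^((-1+2i)t)v: X_1 = e^(-t)(cos(2t)·(2,1) + sin(2t)·(3,2)), X_2 = e^(-t)(sin(2t)·(2,1) - cos(2t)·(3,2)).
General solution: C_1X_1 + C_2X_2.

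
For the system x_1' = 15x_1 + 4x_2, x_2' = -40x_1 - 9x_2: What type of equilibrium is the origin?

A = [[15,4],[-40,-9]]; det(A-λI) = λ^2 - 6λ + 25.
λ = 3 ± 4i: positive real part.

unstable spiral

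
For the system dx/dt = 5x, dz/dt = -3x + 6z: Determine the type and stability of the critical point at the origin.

unstable node

A = [[5,0],[-3,6]]; det(A-λI) = λ^2 - 11λ + 30.
λ = 5, 6: both positive.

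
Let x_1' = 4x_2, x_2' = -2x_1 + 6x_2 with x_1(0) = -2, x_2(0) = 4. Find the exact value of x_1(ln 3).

702

A = [[0,4],[-2,6]]; eigenvalues λ = 2, 4.
Eigenvectors: (-2,-1) for λ=2, (-1,-1) for λ=4.
From the initial condition, c_1 = 6, c_2 = -10.
x_1(ln 3) = (6)(3^2)(-2) + (-10)(3^4)(-1) = 702.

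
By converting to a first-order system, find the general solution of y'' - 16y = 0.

y(t) = c_1e^(4t) + c_2e^(-4t)

Let x_1 = y, x_2 = y'. Then x_1' = x_2 and x_2' = 16x_1.
A = [[0,1],[16,0]]; det(A-λI) = λ^2 - 16.
Eigenvalues λ = 4, -4 with eigenvectors (1,4), (1,-4).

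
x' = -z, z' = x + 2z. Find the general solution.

Coefficient matrix A = [[0, -1], [1, 2]].
Characteristic polynomial det(A - λI) = λ^2 - 2λ + 1 = 0.
Single eigenvalue λ = 1 with algebraic multiplicity 2.
Eigenvector v = (1,-1); generalized eigenvector w with (A-λI)w=v is (0,-1).
General solution: e^(t)[K_1·v + K_2·(t·v + w)].

x(t) = K_1e^(t) + K_2te^(t), z(t) = -K_1e^(t) - K_2te^(t) - K_2e^(t)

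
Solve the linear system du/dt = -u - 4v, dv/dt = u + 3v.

Coefficient matrix A = [[-1, -4], [1, 3]].
Characteristic polynomial det(A - λI) = λ^2 - 2λ + 1 = 0.
Single eigenvalue λ = 1 with algebraic multiplicity 2.
Eigenvector v = (-2,1); generalized eigenvector w with (A-λI)w=v is (1,0).
General solution: e^(t)[K_1·v + K_2·(t·v + w)].

u(t) = -2K_1e^(t) - 2K_2te^(t) + K_2e^(t), v(t) = K_1e^(t) + K_2te^(t)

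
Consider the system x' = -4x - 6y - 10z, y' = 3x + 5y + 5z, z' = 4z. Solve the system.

Coefficient matrix A = [[-4, -6, -10], [3, 5, 5], [0, 0, 4]].
det(A - λI) = 0 gives eigenvalues λ = -1, 4, 2.
For λ=-1: eigenvector (2,-1,0).
For λ=4: eigenvector (2,-1,-1).
For λ=2: eigenvector (1,-1,0).
General solution: c_1e^(-t)(2,-1,0) + c_2e^(4t)(2,-1,-1) + c_3e^(2t)(1,-1,0).

x(t) = 2c_1e^(-t) + 2c_2e^(4t) + c_3e^(2t), y(t) = -c_1e^(-t) - c_2e^(4t) - c_3e^(2t), z(t) = -c_2e^(4t)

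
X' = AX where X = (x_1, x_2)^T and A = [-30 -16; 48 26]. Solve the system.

Coefficient matrix A = [[-30, -16], [48, 26]].
Characteristic polynomial det(A - λI) = λ^2 + 4λ - 12 = 0.
Eigenvalues λ = 2, -6.
For λ=2: (A-λI) row 1 is [-32, -16], so an eigenvector is (1, -2).
For λ=-6: (A-λI) row 1 is [-24, -16], so an eigenvector is (2, -3).
General solution: C_1e^(2t)(1,-2) + C_2e^(-6t)(2,-3).

x_1(t) = C_1e^(2t) + 2C_2e^(-6t), x_2(t) = -2C_1e^(2t) - 3C_2e^(-6t)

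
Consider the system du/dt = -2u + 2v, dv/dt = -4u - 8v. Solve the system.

Coefficient matrix A = [[-2, 2], [-4, -8]].
Characteristic polynomial det(A - λI) = λ^2 + 10λ + 24 = 0.
Eigenvalues λ = -4, -6.
For λ=-4: (A-λI) row 1 is [2, 2], so an eigenvector is (1, -1).
For λ=-6: (A-λI) row 1 is [4, 2], so an eigenvector is (1, -2).
General solution: C_1e^(-4t)(1,-1) + C_2e^(-6t)(1,-2).

u(t) = C_1e^(-4t) + C_2e^(-6t), v(t) = -C_1e^(-4t) - 2C_2e^(-6t)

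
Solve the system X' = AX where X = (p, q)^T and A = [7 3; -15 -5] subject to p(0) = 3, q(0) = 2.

p(t) = 8e^(t)sin(3t) + 3e^(t)cos(3t), q(t) = -19e^(t)sin(3t) + 2e^(t)cos(3t)

Coefficient matrix A = [[7, 3], [-15, -5]].
Characteristic polynomial det(A - λI) = λ^2 - 2λ + 10 = 0.
Eigenvalues λ = 1 ± 3i (complex conjugate pair).
For λ=1+3i: an eigenvector is (0,1) - i(1,-2) = (0 - i, 1 + 2i).
A real fundamental pair from Re and Im of e^((1+3i)t)v: X_1 = e^(t)(cos(3t)·(0,1) + sin(3t)·(1,-2)), X_2 = e^(t)(sin(3t)·(0,1) - cos(3t)·(1,-2)).
General solution: C_1X_1 + C_2X_2.
Applying p(0)=3, q(0)=2 gives C_1=8, C_2=-3.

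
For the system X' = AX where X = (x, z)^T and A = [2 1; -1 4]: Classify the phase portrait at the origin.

A = [[2,1],[-1,4]]; det(A-λI) = λ^2 - 6λ + 9.
repeated λ = 3 with a single eigenvector.

unstable improper node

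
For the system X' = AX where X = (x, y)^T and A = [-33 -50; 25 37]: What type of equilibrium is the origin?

unstable spiral

A = [[-33,-50],[25,37]]; det(A-λI) = λ^2 - 4λ + 29.
λ = 2 ± 5i: positive real part.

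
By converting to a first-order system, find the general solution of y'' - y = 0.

Let x_1 = y, x_2 = y'. Then x_1' = x_2 and x_2' = x_1.
A = [[0,1],[1,0]]; det(A-λI) = λ^2 - 1.
Eigenvalues λ = -1, 1 with eigenvectors (1,-1), (1,1).

y(t) = C_1e^(-t) + C_2e^(t)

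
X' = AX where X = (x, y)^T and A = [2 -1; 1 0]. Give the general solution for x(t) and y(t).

x(t) = -c_1e^(t) - c_2te^(t) - 3c_2e^(t), y(t) = -c_1e^(t) - c_2te^(t) - 2c_2e^(t)

Coefficient matrix A = [[2, -1], [1, 0]].
Characteristic polynomial det(A - λI) = λ^2 - 2λ + 1 = 0.
Single eigenvalue λ = 1 with algebraic multiplicity 2.
Eigenvector v = (-1,-1); generalized eigenvector w with (A-λI)w=v is (-3,-2).
General solution: e^(t)[c_1·v + c_2·(t·v + w)].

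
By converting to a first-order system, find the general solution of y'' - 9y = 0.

Let x_1 = y, x_2 = y'. Then x_1' = x_2 and x_2' = 9x_1.
A = [[0,1],[9,0]]; det(A-λI) = λ^2 - 9.
Eigenvalues λ = 3, -3 with eigenvectors (1,3), (1,-3).

y(t) = K_1e^(3t) + K_2e^(-3t)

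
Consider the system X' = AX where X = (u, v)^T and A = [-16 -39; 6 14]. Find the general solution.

Coefficient matrix A = [[-16, -39], [6, 14]].
Characteristic polynomial det(A - λI) = λ^2 + 2λ + 10 = 0.
Eigenvalues λ = -1 ± 3i (complex conjugate pair).
For λ=-1+3i: an eigenvector is (-2,1) - i(-3,1) = (-2 + 3i, 1 - i).
A real fundamental pair from Re and Im of e^((-1+3i)t)v: X_1 = e^(-t)(cos(3t)·(-2,1) + sin(3t)·(-3,1)), X_2 = e^(-t)(sin(3t)·(-2,1) - cos(3t)·(-3,1)).
General solution: C_1X_1 + C_2X_2.

u(t) = -3C_1e^(-t)sin(3t) - 2C_1e^(-t)cos(3t) - 2C_2e^(-t)sin(3t) + 3C_2e^(-t)cos(3t), v(t) = C_1e^(-t)sin(3t) + C_1e^(-t)cos(3t) + C_2e^(-t)sin(3t) - C_2e^(-t)cos(3t)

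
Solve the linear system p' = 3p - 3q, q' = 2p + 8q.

Coefficient matrix A = [[3, -3], [2, 8]].
Characteristic polynomial det(A - λI) = λ^2 - 11λ + 30 = 0.
Eigenvalues λ = 5, 6.
For λ=5: (A-λI) row 1 is [-2, -3], so an eigenvector is (3, -2).
For λ=6: (A-λI) row 1 is [-3, -3], so an eigenvector is (-1, 1).
General solution: c_1e^(5t)(3,-2) + c_2e^(6t)(-1,1).

p(t) = 3c_1e^(5t) - c_2e^(6t), q(t) = -2c_1e^(5t) + c_2e^(6t)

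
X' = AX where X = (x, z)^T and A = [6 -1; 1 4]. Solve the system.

Coefficient matrix A = [[6, -1], [1, 4]].
Characteristic polynomial det(A - λI) = λ^2 - 10λ + 25 = 0.
Single eigenvalue λ = 5 with algebraic multiplicity 2.
Eigenvector v = (1,1); generalized eigenvector w with (A-λI)w=v is (2,1).
General solution: e^(5t)[c_1·v + c_2·(t·v + w)].

x(t) = c_1e^(5t) + c_2te^(5t) + 2c_2e^(5t), z(t) = c_1e^(5t) + c_2te^(5t) + c_2e^(5t)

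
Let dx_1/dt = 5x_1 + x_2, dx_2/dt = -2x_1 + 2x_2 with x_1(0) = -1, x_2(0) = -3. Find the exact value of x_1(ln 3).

-297

A = [[5,1],[-2,2]]; eigenvalues λ = 3, 4.
Eigenvectors: (-1,2) for λ=3, (-1,1) for λ=4.
From the initial condition, c_1 = -4, c_2 = 5.
x_1(ln 3) = (-4)(3^3)(-1) + (5)(3^4)(-1) = -297.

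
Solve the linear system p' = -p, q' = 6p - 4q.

Coefficient matrix A = [[-1, 0], [6, -4]].
Characteristic polynomial det(A - λI) = λ^2 + 5λ + 4 = 0.
Eigenvalues λ = -1, -4.
For λ=-1: (A-λI) row 2 is [6, -3], so an eigenvector is (-1, -2).
For λ=-4: (A-λI) row 1 is [3, 0], so an eigenvector is (0, -1).
General solution: K_1e^(-t)(-1,-2) + K_2e^(-4t)(0,-1).

p(t) = -K_1e^(-t), q(t) = -2K_1e^(-t) - K_2e^(-4t)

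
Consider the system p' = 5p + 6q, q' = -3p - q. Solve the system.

p(t) = -C_1e^(2t)sin(3t) - C_1e^(2t)cos(3t) - C_2e^(2t)sin(3t) + C_2e^(2t)cos(3t), q(t) = C_1e^(2t)sin(3t) - C_2e^(2t)cos(3t)

Coefficient matrix A = [[5, 6], [-3, -1]].
Characteristic polynomial det(A - λI) = λ^2 - 4λ + 13 = 0.
Eigenvalues λ = 2 ± 3i (complex conjugate pair).
For λ=2+3i: an eigenvector is (-1,0) - i(-1,1) = (-1 + i, 0 - i).
A real fundamental pair from Re and Im of e^((2+3i)t)v: X_1 = e^(2t)(cos(3t)·(-1,0) + sin(3t)·(-1,1)), X_2 = e^(2t)(sin(3t)·(-1,0) - cos(3t)·(-1,1)).
General solution: C_1X_1 + C_2X_2.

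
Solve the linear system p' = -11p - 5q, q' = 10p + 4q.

Coefficient matrix A = [[-11, -5], [10, 4]].
Characteristic polynomial det(A - λI) = λ^2 + 7λ + 6 = 0.
Eigenvalues λ = -1, -6.
For λ=-1: (A-λI) row 1 is [-10, -5], so an eigenvector is (1, -2).
For λ=-6: (A-λI) row 1 is [-5, -5], so an eigenvector is (1, -1).
General solution: C_1e^(-t)(1,-2) + C_2e^(-6t)(1,-1).

p(t) = C_1e^(-t) + C_2e^(-6t), q(t) = -2C_1e^(-t) - C_2e^(-6t)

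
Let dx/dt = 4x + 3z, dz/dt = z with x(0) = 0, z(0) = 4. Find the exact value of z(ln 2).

8

A = [[4,3],[0,1]]; eigenvalues λ = 4, 1.
Eigenvectors: (1,0) for λ=4, (1,-1) for λ=1.
From the initial condition, c_1 = 4, c_2 = -4.
z(ln 2) = (4)(2^4)(0) + (-4)(2^1)(-1) = 8.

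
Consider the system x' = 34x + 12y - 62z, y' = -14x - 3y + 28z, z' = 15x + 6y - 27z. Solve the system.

x(t) = 7K_1e^(4t) - 2K_2e^(-3t) + 2K_3e^(3t), y(t) = -2K_1e^(4t) + K_2e^(-3t), z(t) = 3K_1e^(4t) - K_2e^(-3t) + K_3e^(3t)

Coefficient matrix A = [[34, 12, -62], [-14, -3, 28], [15, 6, -27]].
det(A - λI) = 0 gives eigenvalues λ = 4, -3, 3.
For λ=4: eigenvector (7,-2,3).
For λ=-3: eigenvector (-2,1,-1).
For λ=3: eigenvector (2,0,1).
General solution: K_1e^(4t)(7,-2,3) + K_2e^(-3t)(-2,1,-1) + K_3e^(3t)(2,0,1).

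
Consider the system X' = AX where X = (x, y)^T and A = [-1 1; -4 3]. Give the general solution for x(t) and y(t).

x(t) = -C_1e^(t) - C_2te^(t) + C_2e^(t), y(t) = -2C_1e^(t) - 2C_2te^(t) + C_2e^(t)

Coefficient matrix A = [[-1, 1], [-4, 3]].
Characteristic polynomial det(A - λI) = λ^2 - 2λ + 1 = 0.
Single eigenvalue λ = 1 with algebraic multiplicity 2.
Eigenvector v = (-1,-2); generalized eigenvector w with (A-λI)w=v is (1,1).
General solution: e^(t)[C_1·v + C_2·(t·v + w)].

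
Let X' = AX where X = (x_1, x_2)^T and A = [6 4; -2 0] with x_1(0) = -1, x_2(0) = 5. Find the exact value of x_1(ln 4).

A = [[6,4],[-2,0]]; eigenvalues λ = 4, 2.
Eigenvectors: (2,-1) for λ=4, (-1,1) for λ=2.
From the initial condition, c_1 = 4, c_2 = 9.
x_1(ln 4) = (4)(4^4)(2) + (9)(4^2)(-1) = 1904.

1904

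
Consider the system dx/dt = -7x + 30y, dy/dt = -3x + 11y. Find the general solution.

Coefficient matrix A = [[-7, 30], [-3, 11]].
Characteristic polynomial det(A - λI) = λ^2 - 4λ + 13 = 0.
Eigenvalues λ = 2 ± 3i (complex conjugate pair).
For λ=2+3i: an eigenvector is (-1,0) - i(3,1) = (-1 - 3i, 0 - i).
A real fundamental pair from Re and Im of e^((2+3i)t)v: X_1 = e^(2t)(cos(3t)·(-1,0) + sin(3t)·(3,1)), X_2 = e^(2t)(sin(3t)·(-1,0) - cos(3t)·(3,1)).
General solution: C_1X_1 + C_2X_2.

x(t) = 3C_1e^(2t)sin(3t) - C_1e^(2t)cos(3t) - C_2e^(2t)sin(3t) - 3C_2e^(2t)cos(3t), y(t) = C_1e^(2t)sin(3t) - C_2e^(2t)cos(3t)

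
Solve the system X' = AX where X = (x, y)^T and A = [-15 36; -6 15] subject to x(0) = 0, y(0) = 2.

Coefficient matrix A = [[-15, 36], [-6, 15]].
Characteristic polynomial det(A - λI) = λ^2 - 9 = 0.
Eigenvalues λ = 3, -3.
For λ=3: (A-λI) row 1 is [-18, 36], so an eigenvector is (-2, -1).
For λ=-3: (A-λI) row 1 is [-12, 36], so an eigenvector is (-3, -1).
General solution: K_1e^(3t)(-2,-1) + K_2e^(-3t)(-3,-1).
Applying x(0)=0, y(0)=2 gives K_1=-6, K_2=4.

x(t) = 12e^(3t) - 12e^(-3t), y(t) = 6e^(3t) - 4e^(-3t)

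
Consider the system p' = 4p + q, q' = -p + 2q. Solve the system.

p(t) = -K_1e^(3t) - K_2te^(3t) - K_2e^(3t), q(t) = K_1e^(3t) + K_2te^(3t)

Coefficient matrix A = [[4, 1], [-1, 2]].
Characteristic polynomial det(A - λI) = λ^2 - 6λ + 9 = 0.
Single eigenvalue λ = 3 with algebraic multiplicity 2.
Eigenvector v = (-1,1); generalized eigenvector w with (A-λI)w=v is (-1,0).
General solution: e^(3t)[K_1·v + K_2·(t·v + w)].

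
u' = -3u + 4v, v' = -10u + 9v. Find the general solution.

Coefficient matrix A = [[-3, 4], [-10, 9]].
Characteristic polynomial det(A - λI) = λ^2 - 6λ + 13 = 0.
Eigenvalues λ = 3 ± 2i (complex conjugate pair).
For λ=3+2i: an eigenvector is (-1,-1) - i(1,2) = (-1 - i, -1 - 2i).
A real fundamental pair from Re and Im of e^((3+2i)t)v: X_1 = e^(3t)(cos(2t)·(-1,-1) + sin(2t)·(1,2)), X_2 = e^(3t)(sin(2t)·(-1,-1) - cos(2t)·(1,2)).
General solution: C_1X_1 + C_2X_2.

u(t) = C_1e^(3t)sin(2t) - C_1e^(3t)cos(2t) - C_2e^(3t)sin(2t) - C_2e^(3t)cos(2t), v(t) = 2C_1e^(3t)sin(2t) - C_1e^(3t)cos(2t) - C_2e^(3t)sin(2t) - 2C_2e^(3t)cos(2t)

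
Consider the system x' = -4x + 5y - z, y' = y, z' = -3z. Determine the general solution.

x(t) = -C_1e^(-3t) + C_2e^(t) + C_3e^(-4t), y(t) = C_2e^(t), z(t) = C_1e^(-3t)

Coefficient matrix A = [[-4, 5, -1], [0, 1, 0], [0, 0, -3]].
det(A - λI) = 0 gives eigenvalues λ = -3, 1, -4.
For λ=-3: eigenvector (-1,0,1).
For λ=1: eigenvector (1,1,0).
For λ=-4: eigenvector (1,0,0).
General solution: C_1e^(-3t)(-1,0,1) + C_2e^(t)(1,1,0) + C_3e^(-4t)(1,0,0).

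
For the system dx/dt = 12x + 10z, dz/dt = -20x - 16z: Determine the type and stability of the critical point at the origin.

stable spiral

A = [[12,10],[-20,-16]]; det(A-λI) = λ^2 + 4λ + 8.
λ = -2 ± 2i: negative real part.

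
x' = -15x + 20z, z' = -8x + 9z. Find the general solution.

x(t) = -2c_1e^(-3t)sin(4t) - c_1e^(-3t)cos(4t) - c_2e^(-3t)sin(4t) + 2c_2e^(-3t)cos(4t), z(t) = -c_1e^(-3t)sin(4t) - c_1e^(-3t)cos(4t) - c_2e^(-3t)sin(4t) + c_2e^(-3t)cos(4t)

Coefficient matrix A = [[-15, 20], [-8, 9]].
Characteristic polynomial det(A - λI) = λ^2 + 6λ + 25 = 0.
Eigenvalues λ = -3 ± 4i (complex conjugate pair).
For λ=-3+4i: an eigenvector is (-1,-1) - i(-2,-1) = (-1 + 2i, -1 + i).
A real fundamental pair from Re and Im of e^((-3+4i)t)v: X_1 = e^(-3t)(cos(4t)·(-1,-1) + sin(4t)·(-2,-1)), X_2 = e^(-3t)(sin(4t)·(-1,-1) - cos(4t)·(-2,-1)).
General solution: c_1X_1 + c_2X_2.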